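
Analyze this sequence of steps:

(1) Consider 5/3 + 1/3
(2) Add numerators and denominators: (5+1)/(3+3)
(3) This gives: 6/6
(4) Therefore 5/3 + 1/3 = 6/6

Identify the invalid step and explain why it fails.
Step 2: Add numerators and denominators: (5+1)/(3+3)

Step 2 incorrectly adds fractions by separately adding numerators and denominators. This is wrong. The correct method requires a common denominator: 5/3 + 1/3 = (5×3 + 1×3)/(3×3) = 18/9 = 2. The method used gives 6/6, which is different.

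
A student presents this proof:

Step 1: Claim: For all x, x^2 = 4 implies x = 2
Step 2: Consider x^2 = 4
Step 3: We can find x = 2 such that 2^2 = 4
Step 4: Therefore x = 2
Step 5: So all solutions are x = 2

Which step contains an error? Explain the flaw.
Step 4: Therefore x = 2

Step 4 incorrectly concludes that x = 2 is the only solution. The proof shows that x = 2 is A solution (existence), but does not show it is the ONLY solution (uniqueness). In fact, x = -2 is also a solution since (-2)^2 = 4. Finding one solution doesn't prove there are no others.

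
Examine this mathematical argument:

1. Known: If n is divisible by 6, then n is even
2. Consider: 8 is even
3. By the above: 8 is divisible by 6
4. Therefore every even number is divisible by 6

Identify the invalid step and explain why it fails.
Step 3: By the above: 8 is divisible by 6

Step 3 commits the fallacy of affirming the consequent. The known fact 'divisible by 6 → even' does NOT imply 'even → divisible by 6'. That would be the converse, which is false. For example, 8 is even but 8 ÷ 6 = 1.33, which is not an integer.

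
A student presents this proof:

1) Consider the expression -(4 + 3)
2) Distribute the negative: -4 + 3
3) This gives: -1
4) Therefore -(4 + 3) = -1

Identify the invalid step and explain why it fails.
Step 2: Distribute the negative: -4 + 3

Step 2 incorrectly distributes the negative sign. The correct distribution is -(4 + 3) = -4 - 3 = -7. The negative must be applied to both terms, not just the first. The error treats -(4 + 3) as -4 + 3, which equals -1 instead of -7.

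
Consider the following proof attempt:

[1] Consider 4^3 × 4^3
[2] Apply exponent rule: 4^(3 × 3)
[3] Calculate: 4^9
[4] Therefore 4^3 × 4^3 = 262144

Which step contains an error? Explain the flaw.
Step 2: Apply exponent rule: 4^(3 × 3)

Step 2 incorrectly states that a^b × a^c = a^(b×c). The correct rule is a^b × a^c = a^(b+c). The actual value is 4^3 × 4^3 = 4^6 = 4096, not 4^9 = 262144.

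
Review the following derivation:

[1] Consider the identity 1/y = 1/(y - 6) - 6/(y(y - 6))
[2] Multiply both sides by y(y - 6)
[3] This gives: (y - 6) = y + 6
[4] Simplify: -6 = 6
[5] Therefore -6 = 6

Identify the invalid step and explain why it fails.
Step 3: This gives: (y - 6) = y + 6

Step 3 makes a sign error when clearing denominators. Multiplying -6/(y(y - 6)) by y(y - 6) gives -6, not +6. The correct result is (y - 6) = y - 6, which is trivially true, not (y - 6) = y + 6. (Step 1 is a valid identity: 1/(y - 6) - 6/(y(y - 6)) = (y - 6)/(y(y - 6)) = 1/y.)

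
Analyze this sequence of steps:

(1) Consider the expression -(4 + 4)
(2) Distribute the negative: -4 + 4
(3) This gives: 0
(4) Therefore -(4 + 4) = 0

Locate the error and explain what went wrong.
Step 2: Distribute the negative: -4 + 4

Step 2 incorrectly distributes the negative sign. The correct distribution is -(4 + 4) = -4 - 4 = -8. The negative must be applied to both terms, not just the first. The error treats -(4 + 4) as -4 + 4, which equals 0 instead of -8.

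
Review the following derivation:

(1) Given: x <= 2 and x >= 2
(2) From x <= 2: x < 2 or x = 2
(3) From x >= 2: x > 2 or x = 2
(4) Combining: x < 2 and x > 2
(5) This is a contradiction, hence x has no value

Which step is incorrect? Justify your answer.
Step 4: Combining: x < 2 and x > 2

Step 4 incorrectly combines the conditions. From x <= 2 and x >= 2, the intersection is x = 2. The error treats the 'or' cases as 'and' requirements. The correct conclusion is that x = 2 is the unique solution, not that no solution exists.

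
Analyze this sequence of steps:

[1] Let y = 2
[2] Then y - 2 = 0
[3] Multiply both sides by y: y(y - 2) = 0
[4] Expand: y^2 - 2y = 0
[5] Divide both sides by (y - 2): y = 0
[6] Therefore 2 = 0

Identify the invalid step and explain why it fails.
Step 5: Divide both sides by (y - 2): y = 0

Step 5 divides both sides by (y - 2). However, since y = 2, we have (y - 2) = 0. Division by zero is undefined, making this step invalid.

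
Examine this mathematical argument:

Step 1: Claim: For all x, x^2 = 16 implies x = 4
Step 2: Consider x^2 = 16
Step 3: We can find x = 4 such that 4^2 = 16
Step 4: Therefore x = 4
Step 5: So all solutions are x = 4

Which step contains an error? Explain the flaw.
Step 4: Therefore x = 4

Step 4 incorrectly concludes that x = 4 is the only solution. The proof shows that x = 4 is A solution (existence), but does not show it is the ONLY solution (uniqueness). In fact, x = -4 is also a solution since (-4)^2 = 16. Finding one solution doesn't prove there are no others.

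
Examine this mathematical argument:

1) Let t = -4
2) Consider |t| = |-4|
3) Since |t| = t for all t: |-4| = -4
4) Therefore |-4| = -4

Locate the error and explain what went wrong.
Step 3: Since |t| = t for all t: |-4| = -4

Step 3 incorrectly states that |t| = t for all t. The correct definition is |t| = t when t >= 0, and |t| = -t when t < 0. Since -4 < 0, we have |-4| = -(-4) = 4, not -4.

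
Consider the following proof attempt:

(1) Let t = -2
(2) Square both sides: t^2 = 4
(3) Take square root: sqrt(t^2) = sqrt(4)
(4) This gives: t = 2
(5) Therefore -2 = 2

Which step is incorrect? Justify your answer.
Step 4: This gives: t = 2

Step 4 incorrectly states that sqrt(t^2) = t. The correct identity is sqrt(t^2) = |t|. Since t = -2 < 0, we have sqrt(t^2) = |-2| = 2, not t = -2.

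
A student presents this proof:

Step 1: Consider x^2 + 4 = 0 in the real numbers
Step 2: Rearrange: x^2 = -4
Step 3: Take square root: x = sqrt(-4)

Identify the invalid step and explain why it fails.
Step 3: Take square root: x = sqrt(-4)

Step 3 takes the square root of -4, which is negative. In the real number system, the square root of a negative number is undefined. The equation x^2 + 4 = 0 has no real solutions. Square roots of negative numbers only exist in the complex numbers.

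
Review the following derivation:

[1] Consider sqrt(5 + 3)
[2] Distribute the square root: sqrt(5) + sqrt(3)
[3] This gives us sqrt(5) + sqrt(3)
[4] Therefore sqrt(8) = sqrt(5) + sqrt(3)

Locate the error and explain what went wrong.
Step 2: Distribute the square root: sqrt(5) + sqrt(3)

Step 2 incorrectly 'distributes' the square root over addition. The square root function does not distribute: sqrt(a + b) ≠ sqrt(a) + sqrt(b). In fact, sqrt(5 + 3) = sqrt(8) ≈ 2.8284, while sqrt(5) + sqrt(3) ≈ 3.9681.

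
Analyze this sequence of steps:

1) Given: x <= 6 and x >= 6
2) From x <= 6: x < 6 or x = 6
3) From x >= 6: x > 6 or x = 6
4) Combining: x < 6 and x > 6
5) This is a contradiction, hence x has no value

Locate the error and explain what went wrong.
Step 4: Combining: x < 6 and x > 6

Step 4 incorrectly combines the conditions. From x <= 6 and x >= 6, the intersection is x = 6. The error treats the 'or' cases as 'and' requirements. The correct conclusion is that x = 6 is the unique solution, not that no solution exists.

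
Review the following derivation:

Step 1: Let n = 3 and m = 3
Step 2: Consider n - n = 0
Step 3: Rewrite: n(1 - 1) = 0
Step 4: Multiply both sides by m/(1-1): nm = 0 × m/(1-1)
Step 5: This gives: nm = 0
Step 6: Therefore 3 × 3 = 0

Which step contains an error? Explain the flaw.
Step 4: Multiply both sides by m/(1-1): nm = 0 × m/(1-1)

Step 4 multiplies both sides by m/(1-1). However, 1-1 = 0, so this is multiplication by m/0, which is undefined. We cannot multiply by an undefined expression.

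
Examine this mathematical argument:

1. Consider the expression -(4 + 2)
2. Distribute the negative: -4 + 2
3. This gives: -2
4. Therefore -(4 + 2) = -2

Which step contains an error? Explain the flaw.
Step 2: Distribute the negative: -4 + 2

Step 2 incorrectly distributes the negative sign. The correct distribution is -(4 + 2) = -4 - 2 = -6. The negative must be applied to both terms, not just the first. The error treats -(4 + 2) as -4 + 2, which equals -2 instead of -6.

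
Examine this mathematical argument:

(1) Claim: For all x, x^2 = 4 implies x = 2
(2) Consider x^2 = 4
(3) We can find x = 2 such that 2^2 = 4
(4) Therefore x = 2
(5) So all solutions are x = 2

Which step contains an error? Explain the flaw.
Step 4: Therefore x = 2

Step 4 incorrectly concludes that x = 2 is the only solution. The proof shows that x = 2 is A solution (existence), but does not show it is the ONLY solution (uniqueness). In fact, x = -2 is also a solution since (-2)^2 = 4. Finding one solution doesn't prove there are no others.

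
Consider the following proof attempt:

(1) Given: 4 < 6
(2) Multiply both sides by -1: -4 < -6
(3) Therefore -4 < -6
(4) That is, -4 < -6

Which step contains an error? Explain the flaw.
Step 2: Multiply both sides by -1: -4 < -6

Step 2 multiplies both sides by -1 but fails to reverse the inequality sign. When multiplying (or dividing) an inequality by a negative number, the direction must be reversed. Since 4 < 6, we should get -4 > -6, i.e., -4 > -6.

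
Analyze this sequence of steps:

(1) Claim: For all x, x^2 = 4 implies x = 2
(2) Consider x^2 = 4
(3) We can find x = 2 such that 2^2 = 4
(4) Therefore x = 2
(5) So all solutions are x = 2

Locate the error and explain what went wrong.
Step 4: Therefore x = 2

Step 4 incorrectly concludes that x = 2 is the only solution. The proof shows that x = 2 is A solution (existence), but does not show it is the ONLY solution (uniqueness). In fact, x = -2 is also a solution since (-2)^2 = 4. Finding one solution doesn't prove there are no others.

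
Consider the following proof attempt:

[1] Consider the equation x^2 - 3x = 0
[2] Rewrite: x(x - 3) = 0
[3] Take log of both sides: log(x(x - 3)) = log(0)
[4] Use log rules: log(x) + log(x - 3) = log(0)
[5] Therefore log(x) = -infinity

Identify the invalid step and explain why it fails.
Step 3: Take log of both sides: log(x(x - 3)) = log(0)

Step 3 takes the logarithm of both sides, resulting in log(0) on the right side. The logarithm is only defined for positive numbers; log(0) is undefined (approaches negative infinity). This operation is invalid.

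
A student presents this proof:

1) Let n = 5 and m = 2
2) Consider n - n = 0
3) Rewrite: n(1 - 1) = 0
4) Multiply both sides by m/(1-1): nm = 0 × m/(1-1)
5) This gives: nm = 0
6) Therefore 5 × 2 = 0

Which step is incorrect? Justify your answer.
Step 4: Multiply both sides by m/(1-1): nm = 0 × m/(1-1)

Step 4 multiplies both sides by m/(1-1). However, 1-1 = 0, so this is multiplication by m/0, which is undefined. We cannot multiply by an undefined expression.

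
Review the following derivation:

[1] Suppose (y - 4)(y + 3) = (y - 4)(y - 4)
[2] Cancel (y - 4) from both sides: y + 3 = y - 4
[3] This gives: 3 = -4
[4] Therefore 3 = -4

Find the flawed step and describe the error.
Step 2: Cancel (y - 4) from both sides: y + 3 = y - 4

Step 2 cancels (y - 4) from both sides. This is only valid if (y - 4) ≠ 0, i.e., y ≠ 4. When y = 4, both sides equal zero regardless of the other factors. The correct approach requires considering y = 4 as a separate case.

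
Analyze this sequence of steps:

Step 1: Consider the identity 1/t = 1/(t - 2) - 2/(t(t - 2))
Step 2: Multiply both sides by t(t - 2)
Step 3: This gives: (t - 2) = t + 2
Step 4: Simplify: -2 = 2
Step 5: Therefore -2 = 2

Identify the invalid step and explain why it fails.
Step 3: This gives: (t - 2) = t + 2

Step 3 makes a sign error when clearing denominators. Multiplying -2/(t(t - 2)) by t(t - 2) gives -2, not +2. The correct result is (t - 2) = t - 2, which is trivially true, not (t - 2) = t + 2. (Step 1 is a valid identity: 1/(t - 2) - 2/(t(t - 2)) = (t - 2)/(t(t - 2)) = 1/t.)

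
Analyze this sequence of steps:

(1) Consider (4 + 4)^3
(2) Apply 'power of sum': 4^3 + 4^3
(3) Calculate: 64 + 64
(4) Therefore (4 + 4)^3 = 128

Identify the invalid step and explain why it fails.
Step 2: Apply 'power of sum': 4^3 + 4^3

Step 2 incorrectly applies a non-existent rule '(a+b)^n = a^n + b^n'. This is false in general. The correct expansion uses the binomial theorem. The actual value is (4 + 4)^3 = 8^3 = 512, not 128.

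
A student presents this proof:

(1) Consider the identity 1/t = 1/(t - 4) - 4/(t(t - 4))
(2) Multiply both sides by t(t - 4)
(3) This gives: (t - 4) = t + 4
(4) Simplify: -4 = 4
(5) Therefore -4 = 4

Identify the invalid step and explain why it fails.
Step 3: This gives: (t - 4) = t + 4

Step 3 makes a sign error when clearing denominators. Multiplying -4/(t(t - 4)) by t(t - 4) gives -4, not +4. The correct result is (t - 4) = t - 4, which is trivially true, not (t - 4) = t + 4. (Step 1 is a valid identity: 1/(t - 4) - 4/(t(t - 4)) = (t - 4)/(t(t - 4)) = 1/t.)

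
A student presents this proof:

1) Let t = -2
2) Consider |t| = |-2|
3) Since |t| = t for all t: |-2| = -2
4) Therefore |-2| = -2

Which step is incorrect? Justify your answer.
Step 3: Since |t| = t for all t: |-2| = -2

Step 3 incorrectly states that |t| = t for all t. The correct definition is |t| = t when t >= 0, and |t| = -t when t < 0. Since -2 < 0, we have |-2| = -(-2) = 2, not -2.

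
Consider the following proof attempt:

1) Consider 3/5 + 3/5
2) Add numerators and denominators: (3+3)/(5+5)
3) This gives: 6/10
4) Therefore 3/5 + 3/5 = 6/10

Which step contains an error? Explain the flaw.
Step 2: Add numerators and denominators: (3+3)/(5+5)

Step 2 incorrectly adds fractions by separately adding numerators and denominators. This is wrong. The correct method requires a common denominator: 3/5 + 3/5 = (3×5 + 3×5)/(5×5) = 30/25 = 6/5. The method used gives 6/10, which is different.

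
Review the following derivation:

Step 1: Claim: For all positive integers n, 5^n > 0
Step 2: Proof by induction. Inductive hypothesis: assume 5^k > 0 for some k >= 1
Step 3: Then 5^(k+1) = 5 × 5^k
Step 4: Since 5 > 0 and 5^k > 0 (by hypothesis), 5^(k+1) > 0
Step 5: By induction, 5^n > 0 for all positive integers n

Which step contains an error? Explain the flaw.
Step 5: By induction, 5^n > 0 for all positive integers n

Step 5 concludes the proof by induction, but no base case was ever established. A valid induction proof requires: (1) a base case proving 5^1 > 0, and (2) an inductive step showing IF 5^k > 0 THEN 5^(k+1) > 0. Steps 2-4 correctly establish the inductive step, but without the base case the conclusion in step 5 does not follow.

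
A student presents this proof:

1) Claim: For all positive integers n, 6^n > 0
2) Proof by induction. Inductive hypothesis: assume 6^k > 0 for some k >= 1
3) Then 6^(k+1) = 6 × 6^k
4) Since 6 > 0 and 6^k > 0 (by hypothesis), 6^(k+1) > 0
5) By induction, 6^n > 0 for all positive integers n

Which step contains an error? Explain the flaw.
Step 5: By induction, 6^n > 0 for all positive integers n

Step 5 concludes the proof by induction, but no base case was ever established. A valid induction proof requires: (1) a base case proving 6^1 > 0, and (2) an inductive step showing IF 6^k > 0 THEN 6^(k+1) > 0. Steps 2-4 correctly establish the inductive step, but without the base case the conclusion in step 5 does not follow.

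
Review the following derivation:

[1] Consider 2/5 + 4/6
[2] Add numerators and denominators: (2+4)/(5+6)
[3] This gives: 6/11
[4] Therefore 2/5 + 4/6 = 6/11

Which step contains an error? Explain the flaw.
Step 2: Add numerators and denominators: (2+4)/(5+6)

Step 2 incorrectly adds fractions by separately adding numerators and denominators. This is wrong. The correct method requires a common denominator: 2/5 + 4/6 = (2×6 + 4×5)/(5×6) = 32/30 = 16/15. The method used gives 6/11, which is different.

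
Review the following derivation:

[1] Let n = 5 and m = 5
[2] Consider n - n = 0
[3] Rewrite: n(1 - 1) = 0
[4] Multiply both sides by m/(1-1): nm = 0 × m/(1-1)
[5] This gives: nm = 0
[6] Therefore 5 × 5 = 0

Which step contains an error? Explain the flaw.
Step 4: Multiply both sides by m/(1-1): nm = 0 × m/(1-1)

Step 4 multiplies both sides by m/(1-1). However, 1-1 = 0, so this is multiplication by m/0, which is undefined. We cannot multiply by an undefined expression.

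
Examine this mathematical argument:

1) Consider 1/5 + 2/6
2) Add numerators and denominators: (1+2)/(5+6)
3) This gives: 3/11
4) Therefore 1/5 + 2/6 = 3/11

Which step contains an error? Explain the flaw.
Step 2: Add numerators and denominators: (1+2)/(5+6)

Step 2 incorrectly adds fractions by separately adding numerators and denominators. This is wrong. The correct method requires a common denominator: 1/5 + 2/6 = (1×6 + 2×5)/(5×6) = 16/30 = 8/15. The method used gives 3/11, which is different.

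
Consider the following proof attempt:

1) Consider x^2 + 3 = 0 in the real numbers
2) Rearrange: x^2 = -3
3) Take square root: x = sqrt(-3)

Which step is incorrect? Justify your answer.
Step 3: Take square root: x = sqrt(-3)

Step 3 takes the square root of -3, which is negative. In the real number system, the square root of a negative number is undefined. The equation x^2 + 3 = 0 has no real solutions. Square roots of negative numbers only exist in the complex numbers.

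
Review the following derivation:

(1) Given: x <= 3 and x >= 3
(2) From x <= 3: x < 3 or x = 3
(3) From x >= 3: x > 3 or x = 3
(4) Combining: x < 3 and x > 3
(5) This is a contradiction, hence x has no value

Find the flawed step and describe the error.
Step 4: Combining: x < 3 and x > 3

Step 4 incorrectly combines the conditions. From x <= 3 and x >= 3, the intersection is x = 3. The error treats the 'or' cases as 'and' requirements. The correct conclusion is that x = 3 is the unique solution, not that no solution exists.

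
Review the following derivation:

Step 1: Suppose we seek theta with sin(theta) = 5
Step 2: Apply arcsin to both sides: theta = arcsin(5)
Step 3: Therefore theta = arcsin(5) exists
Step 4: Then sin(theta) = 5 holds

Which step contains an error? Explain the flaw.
Step 2: Apply arcsin to both sides: theta = arcsin(5)

Step 2 applies arcsin to 5. However, arcsin(x) is only defined for x in [-1, 1] because sin(theta) can only produce values in that range. Since |5| > 1, arcsin(5) is undefined. There is no angle whose sine equals 5.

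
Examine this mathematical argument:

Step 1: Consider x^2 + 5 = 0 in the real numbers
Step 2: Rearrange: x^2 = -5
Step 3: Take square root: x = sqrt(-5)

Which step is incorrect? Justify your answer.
Step 3: Take square root: x = sqrt(-5)

Step 3 takes the square root of -5, which is negative. In the real number system, the square root of a negative number is undefined. The equation x^2 + 5 = 0 has no real solutions. Square roots of negative numbers only exist in the complex numbers.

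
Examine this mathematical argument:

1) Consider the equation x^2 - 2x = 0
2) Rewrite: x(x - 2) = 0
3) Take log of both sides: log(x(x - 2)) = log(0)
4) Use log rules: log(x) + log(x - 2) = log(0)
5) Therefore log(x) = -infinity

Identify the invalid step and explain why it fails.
Step 3: Take log of both sides: log(x(x - 2)) = log(0)

Step 3 takes the logarithm of both sides, resulting in log(0) on the right side. The logarithm is only defined for positive numbers; log(0) is undefined (approaches negative infinity). This operation is invalid.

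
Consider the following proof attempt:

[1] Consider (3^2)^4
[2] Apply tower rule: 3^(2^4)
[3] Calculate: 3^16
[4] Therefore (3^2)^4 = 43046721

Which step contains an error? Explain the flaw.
Step 2: Apply tower rule: 3^(2^4)

Step 2 incorrectly states that (a^b)^c = a^(b^c). The correct rule is (a^b)^c = a^(b×c). The actual value is (3^2)^4 = 3^8 = 6561, not 3^16 = 43046721.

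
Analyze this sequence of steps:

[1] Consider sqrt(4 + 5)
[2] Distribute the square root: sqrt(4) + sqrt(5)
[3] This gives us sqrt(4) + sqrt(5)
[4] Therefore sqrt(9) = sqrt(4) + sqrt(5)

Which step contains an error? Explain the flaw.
Step 2: Distribute the square root: sqrt(4) + sqrt(5)

Step 2 incorrectly 'distributes' the square root over addition. The square root function does not distribute: sqrt(a + b) ≠ sqrt(a) + sqrt(b). In fact, sqrt(4 + 5) = sqrt(9) ≈ 3.0000, while sqrt(4) + sqrt(5) ≈ 4.2361.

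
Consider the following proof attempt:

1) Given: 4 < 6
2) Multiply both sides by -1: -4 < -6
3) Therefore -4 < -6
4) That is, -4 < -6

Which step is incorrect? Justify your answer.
Step 2: Multiply both sides by -1: -4 < -6

Step 2 multiplies both sides by -1 but fails to reverse the inequality sign. When multiplying (or dividing) an inequality by a negative number, the direction must be reversed. Since 4 < 6, we should get -4 > -6, i.e., -4 > -6.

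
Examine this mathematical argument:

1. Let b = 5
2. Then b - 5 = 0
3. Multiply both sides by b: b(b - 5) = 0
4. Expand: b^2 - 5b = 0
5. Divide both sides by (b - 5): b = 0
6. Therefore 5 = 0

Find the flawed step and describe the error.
Step 5: Divide both sides by (b - 5): b = 0

Step 5 divides both sides by (b - 5). However, since b = 5, we have (b - 5) = 0. Division by zero is undefined, making this step invalid.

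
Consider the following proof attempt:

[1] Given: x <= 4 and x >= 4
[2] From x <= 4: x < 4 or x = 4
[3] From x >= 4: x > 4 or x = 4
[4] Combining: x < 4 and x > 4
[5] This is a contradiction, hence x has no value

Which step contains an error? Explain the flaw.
Step 4: Combining: x < 4 and x > 4

Step 4 incorrectly combines the conditions. From x <= 4 and x >= 4, the intersection is x = 4. The error treats the 'or' cases as 'and' requirements. The correct conclusion is that x = 4 is the unique solution, not that no solution exists.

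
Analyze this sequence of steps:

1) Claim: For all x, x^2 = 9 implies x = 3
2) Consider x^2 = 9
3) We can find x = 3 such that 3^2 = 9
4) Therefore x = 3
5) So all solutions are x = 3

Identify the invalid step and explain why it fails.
Step 4: Therefore x = 3

Step 4 incorrectly concludes that x = 3 is the only solution. The proof shows that x = 3 is A solution (existence), but does not show it is the ONLY solution (uniqueness). In fact, x = -3 is also a solution since (-3)^2 = 9. Finding one solution doesn't prove there are no others.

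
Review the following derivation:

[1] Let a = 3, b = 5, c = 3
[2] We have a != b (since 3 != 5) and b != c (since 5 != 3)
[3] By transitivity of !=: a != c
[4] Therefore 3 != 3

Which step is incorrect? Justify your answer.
Step 3: By transitivity of !=: a != c

Step 3 incorrectly applies transitivity to the '!=' relation. Transitivity states: if a R b and b R c, then a R c. However, '!=' is not transitive. Counterexample: 3 != 5 and 5 != 3, but 3 = 3 (both equal 3). Transitivity holds for relations like <, <=, =, but not for !=.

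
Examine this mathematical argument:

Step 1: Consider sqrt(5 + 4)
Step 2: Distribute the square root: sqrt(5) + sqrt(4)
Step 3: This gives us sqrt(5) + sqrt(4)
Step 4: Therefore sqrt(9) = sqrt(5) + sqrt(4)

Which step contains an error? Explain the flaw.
Step 2: Distribute the square root: sqrt(5) + sqrt(4)

Step 2 incorrectly 'distributes' the square root over addition. The square root function does not distribute: sqrt(a + b) ≠ sqrt(a) + sqrt(b). In fact, sqrt(5 + 4) = sqrt(9) ≈ 3.0000, while sqrt(5) + sqrt(4) ≈ 4.2361.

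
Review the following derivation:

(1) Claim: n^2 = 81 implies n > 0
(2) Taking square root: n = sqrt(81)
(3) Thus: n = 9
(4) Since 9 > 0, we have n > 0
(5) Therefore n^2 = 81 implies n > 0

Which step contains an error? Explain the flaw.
Step 2: Taking square root: n = sqrt(81)

Step 2 takes the square root and assumes the positive root only. The equation n^2 = 81 actually has two solutions: n = 9 and n = -9. The proof silently assumes n > 0 without justification, then uses this assumption to conclude n > 0, which is circular. The counterexample n = -9 shows the claim is false.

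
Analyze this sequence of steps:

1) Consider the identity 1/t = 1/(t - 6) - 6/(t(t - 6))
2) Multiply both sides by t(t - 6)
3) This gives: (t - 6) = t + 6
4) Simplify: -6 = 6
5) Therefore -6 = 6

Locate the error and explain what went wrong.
Step 3: This gives: (t - 6) = t + 6

Step 3 makes a sign error when clearing denominators. Multiplying -6/(t(t - 6)) by t(t - 6) gives -6, not +6. The correct result is (t - 6) = t - 6, which is trivially true, not (t - 6) = t + 6. (Step 1 is a valid identity: 1/(t - 6) - 6/(t(t - 6)) = (t - 6)/(t(t - 6)) = 1/t.)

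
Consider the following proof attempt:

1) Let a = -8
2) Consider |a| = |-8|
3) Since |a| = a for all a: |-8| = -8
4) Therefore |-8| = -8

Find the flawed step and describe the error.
Step 3: Since |a| = a for all a: |-8| = -8

Step 3 incorrectly states that |a| = a for all a. The correct definition is |a| = a when a >= 0, and |a| = -a when a < 0. Since -8 < 0, we have |-8| = -(-8) = 8, not -8.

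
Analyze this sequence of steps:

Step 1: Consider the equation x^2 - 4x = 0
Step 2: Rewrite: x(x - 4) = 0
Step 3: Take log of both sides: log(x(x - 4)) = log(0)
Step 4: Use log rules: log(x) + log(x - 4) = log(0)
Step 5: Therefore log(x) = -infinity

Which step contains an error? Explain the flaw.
Step 3: Take log of both sides: log(x(x - 4)) = log(0)

Step 3 takes the logarithm of both sides, resulting in log(0) on the right side. The logarithm is only defined for positive numbers; log(0) is undefined (approaches negative infinity). This operation is invalid.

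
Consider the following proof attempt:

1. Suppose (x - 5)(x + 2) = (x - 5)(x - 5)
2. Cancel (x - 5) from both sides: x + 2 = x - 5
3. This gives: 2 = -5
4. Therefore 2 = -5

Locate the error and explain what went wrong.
Step 2: Cancel (x - 5) from both sides: x + 2 = x - 5

Step 2 cancels (x - 5) from both sides. This is only valid if (x - 5) ≠ 0, i.e., x ≠ 5. When x = 5, both sides equal zero regardless of the other factors. The correct approach requires considering x = 5 as a separate case.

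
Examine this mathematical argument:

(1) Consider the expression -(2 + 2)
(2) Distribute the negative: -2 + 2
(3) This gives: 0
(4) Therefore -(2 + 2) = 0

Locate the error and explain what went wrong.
Step 2: Distribute the negative: -2 + 2

Step 2 incorrectly distributes the negative sign. The correct distribution is -(2 + 2) = -2 - 2 = -4. The negative must be applied to both terms, not just the first. The error treats -(2 + 2) as -2 + 2, which equals 0 instead of -4.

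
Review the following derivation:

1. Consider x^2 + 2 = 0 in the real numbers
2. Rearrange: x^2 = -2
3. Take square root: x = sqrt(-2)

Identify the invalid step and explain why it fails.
Step 3: Take square root: x = sqrt(-2)

Step 3 takes the square root of -2, which is negative. In the real number system, the square root of a negative number is undefined. The equation x^2 + 2 = 0 has no real solutions. Square roots of negative numbers only exist in the complex numbers.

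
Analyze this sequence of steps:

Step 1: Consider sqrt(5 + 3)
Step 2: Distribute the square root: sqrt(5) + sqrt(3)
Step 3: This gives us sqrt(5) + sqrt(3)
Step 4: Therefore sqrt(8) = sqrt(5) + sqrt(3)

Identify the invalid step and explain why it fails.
Step 2: Distribute the square root: sqrt(5) + sqrt(3)

Step 2 incorrectly 'distributes' the square root over addition. The square root function does not distribute: sqrt(a + b) ≠ sqrt(a) + sqrt(b). In fact, sqrt(5 + 3) = sqrt(8) ≈ 2.8284, while sqrt(5) + sqrt(3) ≈ 3.9681.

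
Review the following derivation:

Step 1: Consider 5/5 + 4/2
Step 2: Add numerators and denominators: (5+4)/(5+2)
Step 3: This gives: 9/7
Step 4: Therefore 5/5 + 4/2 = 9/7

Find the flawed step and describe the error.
Step 2: Add numerators and denominators: (5+4)/(5+2)

Step 2 incorrectly adds fractions by separately adding numerators and denominators. This is wrong. The correct method requires a common denominator: 5/5 + 4/2 = (5×2 + 4×5)/(5×2) = 30/10 = 3. The method used gives 9/7, which is different.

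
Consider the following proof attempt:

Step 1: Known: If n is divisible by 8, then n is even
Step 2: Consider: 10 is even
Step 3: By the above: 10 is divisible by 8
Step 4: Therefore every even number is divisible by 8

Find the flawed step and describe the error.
Step 3: By the above: 10 is divisible by 8

Step 3 commits the fallacy of affirming the consequent. The known fact 'divisible by 8 → even' does NOT imply 'even → divisible by 8'. That would be the converse, which is false. For example, 10 is even but 10 ÷ 8 = 1.25, which is not an integer.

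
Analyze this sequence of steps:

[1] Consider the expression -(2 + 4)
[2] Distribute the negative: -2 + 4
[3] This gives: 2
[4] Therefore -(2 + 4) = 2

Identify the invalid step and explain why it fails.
Step 2: Distribute the negative: -2 + 4

Step 2 incorrectly distributes the negative sign. The correct distribution is -(2 + 4) = -2 - 4 = -6. The negative must be applied to both terms, not just the first. The error treats -(2 + 4) as -2 + 4, which equals 2 instead of -6.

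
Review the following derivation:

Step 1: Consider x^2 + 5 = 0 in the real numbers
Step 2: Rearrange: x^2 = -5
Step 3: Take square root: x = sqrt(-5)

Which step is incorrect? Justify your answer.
Step 3: Take square root: x = sqrt(-5)

Step 3 takes the square root of -5, which is negative. In the real number system, the square root of a negative number is undefined. The equation x^2 + 5 = 0 has no real solutions. Square roots of negative numbers only exist in the complex numbers.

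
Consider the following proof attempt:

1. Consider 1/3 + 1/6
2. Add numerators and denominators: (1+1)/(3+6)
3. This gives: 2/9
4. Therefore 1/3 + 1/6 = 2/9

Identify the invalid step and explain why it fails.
Step 2: Add numerators and denominators: (1+1)/(3+6)

Step 2 incorrectly adds fractions by separately adding numerators and denominators. This is wrong. The correct method requires a common denominator: 1/3 + 1/6 = (1×6 + 1×3)/(3×6) = 9/18 = 1/2. The method used gives 2/9, which is different.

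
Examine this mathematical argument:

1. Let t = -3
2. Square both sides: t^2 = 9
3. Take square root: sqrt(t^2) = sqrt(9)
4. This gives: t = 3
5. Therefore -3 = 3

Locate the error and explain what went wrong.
Step 4: This gives: t = 3

Step 4 incorrectly states that sqrt(t^2) = t. The correct identity is sqrt(t^2) = |t|. Since t = -3 < 0, we have sqrt(t^2) = |-3| = 3, not t = -3.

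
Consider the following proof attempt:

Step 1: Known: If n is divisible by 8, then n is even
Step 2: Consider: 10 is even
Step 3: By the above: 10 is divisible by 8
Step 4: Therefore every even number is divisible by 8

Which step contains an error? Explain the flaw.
Step 3: By the above: 10 is divisible by 8

Step 3 commits the fallacy of affirming the consequent. The known fact 'divisible by 8 → even' does NOT imply 'even → divisible by 8'. That would be the converse, which is false. For example, 10 is even but 10 ÷ 8 = 1.25, which is not an integer.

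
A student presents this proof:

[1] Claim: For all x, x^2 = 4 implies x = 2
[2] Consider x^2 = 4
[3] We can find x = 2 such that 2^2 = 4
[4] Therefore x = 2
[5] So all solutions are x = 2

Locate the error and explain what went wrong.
Step 4: Therefore x = 2

Step 4 incorrectly concludes that x = 2 is the only solution. The proof shows that x = 2 is A solution (existence), but does not show it is the ONLY solution (uniqueness). In fact, x = -2 is also a solution since (-2)^2 = 4. Finding one solution doesn't prove there are no others.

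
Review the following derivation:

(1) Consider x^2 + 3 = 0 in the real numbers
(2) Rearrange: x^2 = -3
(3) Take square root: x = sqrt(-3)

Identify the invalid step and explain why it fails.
Step 3: Take square root: x = sqrt(-3)

Step 3 takes the square root of -3, which is negative. In the real number system, the square root of a negative number is undefined. The equation x^2 + 3 = 0 has no real solutions. Square roots of negative numbers only exist in the complex numbers.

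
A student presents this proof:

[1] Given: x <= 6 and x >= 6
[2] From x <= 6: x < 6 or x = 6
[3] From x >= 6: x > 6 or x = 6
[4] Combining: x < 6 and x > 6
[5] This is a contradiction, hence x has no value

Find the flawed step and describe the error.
Step 4: Combining: x < 6 and x > 6

Step 4 incorrectly combines the conditions. From x <= 6 and x >= 6, the intersection is x = 6. The error treats the 'or' cases as 'and' requirements. The correct conclusion is that x = 6 is the unique solution, not that no solution exists.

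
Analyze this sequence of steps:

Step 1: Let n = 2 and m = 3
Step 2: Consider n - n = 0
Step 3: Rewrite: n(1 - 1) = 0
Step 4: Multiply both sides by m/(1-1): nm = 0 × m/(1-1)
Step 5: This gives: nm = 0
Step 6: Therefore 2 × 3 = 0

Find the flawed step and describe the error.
Step 4: Multiply both sides by m/(1-1): nm = 0 × m/(1-1)

Step 4 multiplies both sides by m/(1-1). However, 1-1 = 0, so this is multiplication by m/0, which is undefined. We cannot multiply by an undefined expression.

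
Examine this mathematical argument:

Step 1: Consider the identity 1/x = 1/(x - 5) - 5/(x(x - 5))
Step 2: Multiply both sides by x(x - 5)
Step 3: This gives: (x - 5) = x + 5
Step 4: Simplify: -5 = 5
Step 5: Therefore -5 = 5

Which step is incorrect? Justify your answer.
Step 3: This gives: (x - 5) = x + 5

Step 3 makes a sign error when clearing denominators. Multiplying -5/(x(x - 5)) by x(x - 5) gives -5, not +5. The correct result is (x - 5) = x - 5, which is trivially true, not (x - 5) = x + 5. (Step 1 is a valid identity: 1/(x - 5) - 5/(x(x - 5)) = (x - 5)/(x(x - 5)) = 1/x.)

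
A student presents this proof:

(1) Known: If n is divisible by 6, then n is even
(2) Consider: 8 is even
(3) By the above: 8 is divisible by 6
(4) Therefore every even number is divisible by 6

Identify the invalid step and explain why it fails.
Step 3: By the above: 8 is divisible by 6

Step 3 commits the fallacy of affirming the consequent. The known fact 'divisible by 6 → even' does NOT imply 'even → divisible by 6'. That would be the converse, which is false. For example, 8 is even but 8 ÷ 6 = 1.33, which is not an integer.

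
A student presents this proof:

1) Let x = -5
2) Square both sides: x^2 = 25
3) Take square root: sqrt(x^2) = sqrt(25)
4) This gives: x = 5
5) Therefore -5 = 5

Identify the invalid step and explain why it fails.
Step 4: This gives: x = 5

Step 4 incorrectly states that sqrt(x^2) = x. The correct identity is sqrt(x^2) = |x|. Since x = -5 < 0, we have sqrt(x^2) = |-5| = 5, not x = -5.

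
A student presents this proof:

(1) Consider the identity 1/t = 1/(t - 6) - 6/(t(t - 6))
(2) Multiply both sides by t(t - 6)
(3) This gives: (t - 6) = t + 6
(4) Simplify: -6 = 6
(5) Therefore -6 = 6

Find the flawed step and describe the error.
Step 3: This gives: (t - 6) = t + 6

Step 3 makes a sign error when clearing denominators. Multiplying -6/(t(t - 6)) by t(t - 6) gives -6, not +6. The correct result is (t - 6) = t - 6, which is trivially true, not (t - 6) = t + 6. (Step 1 is a valid identity: 1/(t - 6) - 6/(t(t - 6)) = (t - 6)/(t(t - 6)) = 1/t.)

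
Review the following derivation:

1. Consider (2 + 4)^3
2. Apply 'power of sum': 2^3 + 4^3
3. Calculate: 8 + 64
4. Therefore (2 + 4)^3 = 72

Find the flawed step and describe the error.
Step 2: Apply 'power of sum': 2^3 + 4^3

Step 2 incorrectly applies a non-existent rule '(a+b)^n = a^n + b^n'. This is false in general. The correct expansion uses the binomial theorem. The actual value is (2 + 4)^3 = 6^3 = 216, not 72.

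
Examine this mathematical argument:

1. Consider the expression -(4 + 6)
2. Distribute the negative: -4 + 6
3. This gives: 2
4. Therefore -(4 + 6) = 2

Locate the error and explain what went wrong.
Step 2: Distribute the negative: -4 + 6

Step 2 incorrectly distributes the negative sign. The correct distribution is -(4 + 6) = -4 - 6 = -10. The negative must be applied to both terms, not just the first. The error treats -(4 + 6) as -4 + 6, which equals 2 instead of -10.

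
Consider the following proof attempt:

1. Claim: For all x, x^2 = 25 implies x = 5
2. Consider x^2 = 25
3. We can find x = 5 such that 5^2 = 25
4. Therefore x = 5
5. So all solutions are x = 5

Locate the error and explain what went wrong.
Step 4: Therefore x = 5

Step 4 incorrectly concludes that x = 5 is the only solution. The proof shows that x = 5 is A solution (existence), but does not show it is the ONLY solution (uniqueness). In fact, x = -5 is also a solution since (-5)^2 = 25. Finding one solution doesn't prove there are no others.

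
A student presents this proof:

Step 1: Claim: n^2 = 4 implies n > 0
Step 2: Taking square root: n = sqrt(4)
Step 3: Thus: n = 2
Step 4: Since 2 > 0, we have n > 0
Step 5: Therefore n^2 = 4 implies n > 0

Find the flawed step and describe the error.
Step 2: Taking square root: n = sqrt(4)

Step 2 takes the square root and assumes the positive root only. The equation n^2 = 4 actually has two solutions: n = 2 and n = -2. The proof silently assumes n > 0 without justification, then uses this assumption to conclude n > 0, which is circular. The counterexample n = -2 shows the claim is false.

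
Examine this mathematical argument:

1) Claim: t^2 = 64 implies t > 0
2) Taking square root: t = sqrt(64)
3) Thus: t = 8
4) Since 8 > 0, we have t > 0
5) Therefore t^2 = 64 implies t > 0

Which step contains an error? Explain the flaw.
Step 2: Taking square root: t = sqrt(64)

Step 2 takes the square root and assumes the positive root only. The equation t^2 = 64 actually has two solutions: t = 8 and t = -8. The proof silently assumes t > 0 without justification, then uses this assumption to conclude t > 0, which is circular. The counterexample t = -8 shows the claim is false.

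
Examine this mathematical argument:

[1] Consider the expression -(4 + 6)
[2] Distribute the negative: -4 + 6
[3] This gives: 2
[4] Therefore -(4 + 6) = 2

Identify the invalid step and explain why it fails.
Step 2: Distribute the negative: -4 + 6

Step 2 incorrectly distributes the negative sign. The correct distribution is -(4 + 6) = -4 - 6 = -10. The negative must be applied to both terms, not just the first. The error treats -(4 + 6) as -4 + 6, which equals 2 instead of -10.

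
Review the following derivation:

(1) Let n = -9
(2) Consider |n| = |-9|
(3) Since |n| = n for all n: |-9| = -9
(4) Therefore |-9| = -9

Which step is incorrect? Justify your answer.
Step 3: Since |n| = n for all n: |-9| = -9

Step 3 incorrectly states that |n| = n for all n. The correct definition is |n| = n when n >= 0, and |n| = -n when n < 0. Since -9 < 0, we have |-9| = -(-9) = 9, not -9.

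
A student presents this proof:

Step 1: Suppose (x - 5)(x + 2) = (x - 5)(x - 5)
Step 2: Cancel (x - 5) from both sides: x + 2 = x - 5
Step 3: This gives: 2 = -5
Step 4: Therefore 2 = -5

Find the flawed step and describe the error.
Step 2: Cancel (x - 5) from both sides: x + 2 = x - 5

Step 2 cancels (x - 5) from both sides. This is only valid if (x - 5) ≠ 0, i.e., x ≠ 5. When x = 5, both sides equal zero regardless of the other factors. The correct approach requires considering x = 5 as a separate case.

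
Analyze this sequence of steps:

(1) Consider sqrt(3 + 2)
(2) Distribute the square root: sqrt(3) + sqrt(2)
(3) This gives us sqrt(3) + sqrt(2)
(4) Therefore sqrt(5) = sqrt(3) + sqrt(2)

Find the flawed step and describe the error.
Step 2: Distribute the square root: sqrt(3) + sqrt(2)

Step 2 incorrectly 'distributes' the square root over addition. The square root function does not distribute: sqrt(a + b) ≠ sqrt(a) + sqrt(b). In fact, sqrt(3 + 2) = sqrt(5) ≈ 2.2361, while sqrt(3) + sqrt(2) ≈ 3.1463.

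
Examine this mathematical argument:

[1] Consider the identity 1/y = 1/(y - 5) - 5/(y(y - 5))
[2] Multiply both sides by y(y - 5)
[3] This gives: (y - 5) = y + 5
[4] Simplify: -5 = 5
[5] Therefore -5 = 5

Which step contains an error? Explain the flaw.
Step 3: This gives: (y - 5) = y + 5

Step 3 makes a sign error when clearing denominators. Multiplying -5/(y(y - 5)) by y(y - 5) gives -5, not +5. The correct result is (y - 5) = y - 5, which is trivially true, not (y - 5) = y + 5. (Step 1 is a valid identity: 1/(y - 5) - 5/(y(y - 5)) = (y - 5)/(y(y - 5)) = 1/y.)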